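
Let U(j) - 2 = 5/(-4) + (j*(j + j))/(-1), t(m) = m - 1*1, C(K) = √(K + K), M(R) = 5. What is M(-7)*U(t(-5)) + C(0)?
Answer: -1425/4 ≈ -356.25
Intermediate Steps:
C(K) = √2*√K (C(K) = √(2*K) = √2*√K)
t(m) = -1 + m (t(m) = m - 1 = -1 + m)
U(j) = ¾ - 2*j² (U(j) = 2 + (5/(-4) + (j*(j + j))/(-1)) = 2 + (5*(-¼) + (j*(2*j))*(-1)) = 2 + (-5/4 + (2*j²)*(-1)) = 2 + (-5/4 - 2*j²) = ¾ - 2*j²)
M(-7)*U(t(-5)) + C(0) = 5*(¾ - 2*(-1 - 5)²) + √2*√0 = 5*(¾ - 2*(-6)²) + √2*0 = 5*(¾ - 2*36) + 0 = 5*(¾ - 72) + 0 = 5*(-285/4) + 0 = -1425/4 + 0 = -1425/4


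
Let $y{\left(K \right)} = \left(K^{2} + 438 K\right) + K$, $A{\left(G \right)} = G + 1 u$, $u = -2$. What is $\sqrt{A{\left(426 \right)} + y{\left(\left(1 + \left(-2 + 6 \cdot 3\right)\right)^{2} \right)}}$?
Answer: $24 \sqrt{366} \approx 459.15$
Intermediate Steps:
$A{\left(G \right)} = -2 + G$ ($A{\left(G \right)} = G + 1 \left(-2\right) = G - 2 = -2 + G$)
$y{\left(K \right)} = K^{2} + 439 K$
$\sqrt{A{\left(426 \right)} + y{\left(\left(1 + \left(-2 + 6 \cdot 3\right)\right)^{2} \right)}} = \sqrt{\left(-2 + 426\right) + \left(1 + \left(-2 + 6 \cdot 3\right)\right)^{2} \left(439 + \left(1 + \left(-2 + 6 \cdot 3\right)\right)^{2}\right)} = \sqrt{424 + \left(1 + \left(-2 + 18\right)\right)^{2} \left(439 + \left(1 + \left(-2 + 18\right)\right)^{2}\right)} = \sqrt{424 + \left(1 + 16\right)^{2} \left(439 + \left(1 + 16\right)^{2}\right)} = \sqrt{424 + 17^{2} \left(439 + 17^{2}\right)} = \sqrt{424 + 289 \left(439 + 289\right)} = \sqrt{424 + 289 \cdot 728} = \sqrt{424 + 210392} = \sqrt{210816} = 24 \sqrt{366}$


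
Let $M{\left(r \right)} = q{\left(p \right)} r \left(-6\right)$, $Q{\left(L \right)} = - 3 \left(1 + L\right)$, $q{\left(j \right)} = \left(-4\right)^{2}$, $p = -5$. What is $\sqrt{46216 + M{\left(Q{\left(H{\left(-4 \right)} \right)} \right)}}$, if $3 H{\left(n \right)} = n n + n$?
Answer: $2 \sqrt{11914} \approx 218.3$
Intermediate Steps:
$q{\left(j \right)} = 16$
$H{\left(n \right)} = \frac{n}{3} + \frac{n^{2}}{3}$ ($H{\left(n \right)} = \frac{n n + n}{3} = \frac{n^{2} + n}{3} = \frac{n + n^{2}}{3} = \frac{n}{3} + \frac{n^{2}}{3}$)
$Q{\left(L \right)} = -3 - 3 L$
$M{\left(r \right)} = - 96 r$ ($M{\left(r \right)} = 16 r \left(-6\right) = - 96 r$)
$\sqrt{46216 + M{\left(Q{\left(H{\left(-4 \right)} \right)} \right)}} = \sqrt{46216 - 96 \left(-3 - 3 \cdot \frac{1}{3} \left(-4\right) \left(1 - 4\right)\right)} = \sqrt{46216 - 96 \left(-3 - 3 \cdot \frac{1}{3} \left(-4\right) \left(-3\right)\right)} = \sqrt{46216 - 96 \left(-3 - 12\right)} = \sqrt{46216 - -1440} = \sqrt{46216 + 1440} = \sqrt{47656} = 2 \sqrt{11914}$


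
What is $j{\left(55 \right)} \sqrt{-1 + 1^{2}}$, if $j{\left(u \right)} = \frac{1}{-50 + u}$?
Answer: $0$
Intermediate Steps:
$j{\left(55 \right)} \sqrt{-1 + 1^{2}} = \frac{\sqrt{-1 + 1^{2}}}{-50 + 55} = \frac{\sqrt{-1 + 1}}{5} = \frac{\sqrt{0}}{5} = \frac{1}{5} \cdot 0 = 0$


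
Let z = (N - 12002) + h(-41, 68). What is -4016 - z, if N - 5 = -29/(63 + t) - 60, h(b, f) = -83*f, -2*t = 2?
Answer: 848499/62 ≈ 13685.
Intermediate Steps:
t = -1 (t = -½*2 = -1)
N = -3439/62 (N = 5 + (-29/(63 - 1) - 60) = 5 + (-29/62 - 60) = 5 - 3749/62 = -3439/62 ≈ -55.468)
z = -1097491/62 (z = (-3439/62 - 12002) - 83*68 = -747563/62 - 5644 = -1097491/62 ≈ -17701.)
-4016 - z = -4016 - 1*(-1097491/62) = -4016 + 1097491/62 = 848499/62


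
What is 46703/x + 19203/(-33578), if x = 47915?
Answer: 648081589/1608889870 ≈ 0.40281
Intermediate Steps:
46703/x + 19203/(-33578) = 46703/47915 + 19203/(-33578) = 46703*(1/47915) + 19203*(-1/33578) = 46703/47915 - 19203/33578 = 648081589/1608889870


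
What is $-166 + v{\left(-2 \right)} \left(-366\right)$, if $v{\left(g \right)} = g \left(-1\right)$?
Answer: $-898$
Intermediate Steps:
$v{\left(g \right)} = - g$
$-166 + v{\left(-2 \right)} \left(-366\right) = -166 + \left(-1\right) \left(-2\right) \left(-366\right) = -166 + 2 \left(-366\right) = -166 - 732 = -898$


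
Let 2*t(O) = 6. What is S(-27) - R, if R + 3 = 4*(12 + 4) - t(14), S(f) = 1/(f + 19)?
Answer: -465/8 ≈ -58.125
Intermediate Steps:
t(O) = 3 (t(O) = (½)*6 = 3)
S(f) = 1/(19 + f)
R = 58 (R = -3 + (4*(12 + 4) - 1*3) = -3 + (4*16 - 3) = -3 + (64 - 3) = -3 + 61 = 58)
S(-27) - R = 1/(19 - 27) - 1*58 = 1/(-8) - 58 = -⅛ - 58 = -465/8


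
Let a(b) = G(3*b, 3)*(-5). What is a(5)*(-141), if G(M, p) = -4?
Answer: -2820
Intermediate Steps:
a(b) = 20 (a(b) = -4*(-5) = 20)
a(5)*(-141) = 20*(-141) = -2820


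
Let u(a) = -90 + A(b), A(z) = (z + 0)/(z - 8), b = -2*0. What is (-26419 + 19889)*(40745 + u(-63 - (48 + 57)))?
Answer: -265477150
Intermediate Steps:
b = 0
A(z) = z/(-8 + z)
u(a) = -90 (u(a) = -90 + 0/(-8 + 0) = -90 + 0/(-8) = -90 + 0*(-⅛) = -90 + 0 = -90)
(-26419 + 19889)*(40745 + u(-63 - (48 + 57))) = (-26419 + 19889)*(40745 - 90) = -6530*40655 = -265477150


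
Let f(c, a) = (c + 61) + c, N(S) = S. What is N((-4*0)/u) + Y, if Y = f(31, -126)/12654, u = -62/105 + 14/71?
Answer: 41/4218 ≈ 0.0097203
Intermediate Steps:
u = -2932/7455 (u = -62*1/105 + 14*(1/71) = -62/105 + 14/71 = -2932/7455 ≈ -0.39329)
f(c, a) = 61 + 2*c (f(c, a) = (61 + c) + c = 61 + 2*c)
Y = 41/4218 (Y = (61 + 2*31)/12654 = (61 + 62)*(1/12654) = 123*(1/12654) = 41/4218 ≈ 0.0097203)
N((-4*0)/u) + Y = (-4*0)/(-2932/7455) + 41/4218 = 0*(-7455/2932) + 41/4218 = 0 + 41/4218 = 41/4218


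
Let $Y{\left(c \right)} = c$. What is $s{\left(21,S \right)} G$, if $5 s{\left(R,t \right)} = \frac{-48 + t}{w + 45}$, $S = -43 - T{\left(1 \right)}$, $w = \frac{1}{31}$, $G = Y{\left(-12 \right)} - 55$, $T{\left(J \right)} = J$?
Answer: $\frac{47771}{1745} \approx 27.376$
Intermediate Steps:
$G = -67$ ($G = -12 - 55 = -67$)
$w = \frac{1}{31} \approx 0.032258$
$S = -44$ ($S = -43 - 1 = -44$)
$s{\left(R,t \right)} = - \frac{372}{1745} + \frac{31 t}{6980}$ ($s{\left(R,t \right)} = \frac{\left(-48 + t\right) \frac{1}{\frac{1}{31} + 45}}{5} = \frac{\left(-48 + t\right) \frac{1}{\frac{1396}{31}}}{5} = \frac{\left(-48 + t\right) \frac{31}{1396}}{5} = \frac{- \frac{372}{349} + \frac{31 t}{1396}}{5} = - \frac{372}{1745} + \frac{31 t}{6980}$)
$s{\left(21,S \right)} G = \left(- \frac{372}{1745} + \frac{31}{6980} \left(-44\right)\right) \left(-67\right) = \left(- \frac{372}{1745} - \frac{341}{1745}\right) \left(-67\right) = \left(- \frac{713}{1745}\right) \left(-67\right) = \frac{47771}{1745}$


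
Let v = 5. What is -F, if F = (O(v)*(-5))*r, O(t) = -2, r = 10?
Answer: -100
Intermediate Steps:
F = 100 (F = -2*(-5)*10 = 10*10 = 100)
-F = -1*100 = -100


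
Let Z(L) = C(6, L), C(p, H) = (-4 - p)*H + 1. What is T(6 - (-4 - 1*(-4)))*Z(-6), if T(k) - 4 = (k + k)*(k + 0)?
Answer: 4636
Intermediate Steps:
C(p, H) = 1 + H*(-4 - p) (C(p, H) = H*(-4 - p) + 1 = 1 + H*(-4 - p))
T(k) = 4 + 2*k² (T(k) = 4 + (k + k)*(k + 0) = 4 + (2*k)*k = 4 + 2*k²)
Z(L) = 1 - 10*L (Z(L) = 1 - 4*L - 1*L*6 = 1 - 4*L - 6*L = 1 - 10*L)
T(6 - (-4 - 1*(-4)))*Z(-6) = (4 + 2*(6 - (-4 - 1*(-4)))²)*(1 - 10*(-6)) = (4 + 2*(6 - (-4 + 4))²)*(1 + 60) = (4 + 2*(6 - 1*0)²)*61 = (4 + 2*(6 + 0)²)*61 = (4 + 2*6²)*61 = (4 + 2*36)*61 = (4 + 72)*61 = 76*61 = 4636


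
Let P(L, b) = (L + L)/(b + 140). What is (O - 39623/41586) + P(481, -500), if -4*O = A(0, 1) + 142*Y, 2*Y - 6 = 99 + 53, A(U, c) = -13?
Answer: -874826494/311895 ≈ -2804.9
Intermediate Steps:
Y = 79 (Y = 3 + (99 + 53)/2 = 3 + (1/2)*152 = 3 + 76 = 79)
P(L, b) = 2*L/(140 + b) (P(L, b) = (2*L)/(140 + b) = 2*L/(140 + b))
O = -11205/4 (O = -(-13 + 142*79)/4 = -(-13 + 11218)/4 = -1/4*11205 = -11205/4 ≈ -2801.3)
(O - 39623/41586) + P(481, -500) = (-11205/4 - 39623/41586) + 2*481/(140 - 500) = (-11205/4 - 39623*1/41586) + 2*481/(-360) = (-11205/4 - 39623/41586) + 2*481*(-1/360) = -233064811/83172 - 481/180 = -874826494/311895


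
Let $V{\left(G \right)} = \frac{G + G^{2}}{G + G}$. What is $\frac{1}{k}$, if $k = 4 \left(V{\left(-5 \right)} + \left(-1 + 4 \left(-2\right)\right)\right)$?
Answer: $- \frac{1}{44} \approx -0.022727$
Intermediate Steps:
$V{\left(G \right)} = \frac{G + G^{2}}{2 G}$
$k = -44$ ($k = 4 \left(\left(\frac{1}{2} + \frac{1}{2} \left(-5\right)\right) + \left(-1 + 4 \left(-2\right)\right)\right) = 4 \left(\left(\frac{1}{2} - \frac{5}{2}\right) - 9\right) = 4 \left(-2 - 9\right) = 4 \left(-11\right) = -44$)
$\frac{1}{k} = \frac{1}{-44} = - \frac{1}{44}$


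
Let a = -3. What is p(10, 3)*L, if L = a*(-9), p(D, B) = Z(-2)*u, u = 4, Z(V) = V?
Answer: -216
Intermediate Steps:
p(D, B) = -8 (p(D, B) = -2*4 = -8)
L = 27 (L = -3*(-9) = 27)
p(10, 3)*L = -8*27 = -216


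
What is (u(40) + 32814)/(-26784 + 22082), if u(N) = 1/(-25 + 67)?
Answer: -1378189/197484 ≈ -6.9787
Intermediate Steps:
u(N) = 1/42
(u(40) + 32814)/(-26784 + 22082) = (1/42 + 32814)/(-26784 + 22082) = (1378189/42)/(-4702) = (1378189/42)*(-1/4702) = -1378189/197484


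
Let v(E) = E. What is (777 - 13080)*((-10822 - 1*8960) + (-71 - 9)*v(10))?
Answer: 253220346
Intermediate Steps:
(777 - 13080)*((-10822 - 1*8960) + (-71 - 9)*v(10)) = (777 - 13080)*((-10822 - 1*8960) + (-71 - 9)*10) = -12303*((-10822 - 8960) - 80*10) = -12303*(-19782 - 800) = -12303*(-20582) = 253220346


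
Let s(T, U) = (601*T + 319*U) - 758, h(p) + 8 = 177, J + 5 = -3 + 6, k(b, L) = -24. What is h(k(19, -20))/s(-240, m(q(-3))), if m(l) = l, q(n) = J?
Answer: -169/145636 ≈ -0.0011604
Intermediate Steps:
J = -2 (J = -5 + (-3 + 6) = -5 + 3 = -2)
q(n) = -2
h(p) = 169 (h(p) = -8 + 177 = 169)
s(T, U) = -758 + 319*U + 601*T (s(T, U) = (319*U + 601*T) - 758 = -758 + 319*U + 601*T)
h(k(19, -20))/s(-240, m(q(-3))) = 169/(-758 + 319*(-2) + 601*(-240)) = 169/(-758 - 638 - 144240) = 169/(-145636) = 169*(-1/145636) = -169/145636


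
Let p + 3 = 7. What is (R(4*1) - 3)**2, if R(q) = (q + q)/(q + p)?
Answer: 4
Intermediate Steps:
p = 4 (p = -3 + 7 = 4)
R(q) = 2*q/(4 + q) (R(q) = (q + q)/(q + 4) = (2*q)/(4 + q) = 2*q/(4 + q))
(R(4*1) - 3)**2 = (2*(4*1)/(4 + 4*1) - 3)**2 = (2*4/(4 + 4) - 3)**2 = (2*4/8 - 3)**2 = (2*4*(1/8) - 3)**2 = (1 - 3)**2 = (-2)**2 = 4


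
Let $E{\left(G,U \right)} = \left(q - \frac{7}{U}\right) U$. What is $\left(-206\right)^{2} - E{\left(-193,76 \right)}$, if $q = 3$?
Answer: $42215$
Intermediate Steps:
$E{\left(G,U \right)} = U \left(3 - \frac{7}{U}\right)$ ($E{\left(G,U \right)} = \left(3 - \frac{7}{U}\right) U = U \left(3 - \frac{7}{U}\right)$)
$\left(-206\right)^{2} - E{\left(-193,76 \right)} = \left(-206\right)^{2} - \left(-7 + 3 \cdot 76\right) = 42436 - \left(-7 + 228\right) = 42436 - 221 = 42215$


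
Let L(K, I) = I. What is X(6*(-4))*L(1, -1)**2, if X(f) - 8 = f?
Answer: -16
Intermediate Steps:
X(f) = 8 + f
X(6*(-4))*L(1, -1)**2 = (8 + 6*(-4))*(-1)**2 = (8 - 24)*1 = -16*1 = -16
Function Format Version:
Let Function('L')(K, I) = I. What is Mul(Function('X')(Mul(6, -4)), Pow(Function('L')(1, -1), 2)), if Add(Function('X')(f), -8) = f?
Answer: -16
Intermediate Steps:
Function('X')(f) = Add(8, f)
Mul(Function('X')(Mul(6, -4)), Pow(Function('L')(1, -1), 2)) = Mul(Add(8, Mul(6, -4)), Pow(-1, 2)) = Mul(Add(8, -24), 1) = Mul(-16, 1) = -16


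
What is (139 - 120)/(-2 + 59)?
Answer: ⅓ ≈ 0.33333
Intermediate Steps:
(139 - 120)/(-2 + 59) = 19/57 = 19*(1/57) = ⅓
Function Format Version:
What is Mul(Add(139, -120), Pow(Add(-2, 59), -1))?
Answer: Rational(1, 3) ≈ 0.33333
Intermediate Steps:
Mul(Add(139, -120), Pow(Add(-2, 59), -1)) = Mul(19, Pow(57, -1)) = Mul(19, Rational(1, 57)) = Rational(1, 3)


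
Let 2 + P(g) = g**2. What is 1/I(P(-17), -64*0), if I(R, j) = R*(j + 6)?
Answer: 1/1722 ≈ 0.00058072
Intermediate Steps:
P(g) = -2 + g**2
I(R, j) = R*(6 + j)
1/I(P(-17), -64*0) = 1/((-2 + (-17)**2)*(6 - 64*0)) = 1/((-2 + 289)*(6 + 0)) = 1/(287*6) = 1/1722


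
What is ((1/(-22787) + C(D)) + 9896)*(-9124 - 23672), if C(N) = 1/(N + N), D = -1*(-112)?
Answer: -414148352153589/1276072 ≈ -3.2455e+8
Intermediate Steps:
D = 112
C(N) = 1/(2*N)
((1/(-22787) + C(D)) + 9896)*(-9124 - 23672) = ((1/(-22787) + (½)/112) + 9896)*(-9124 - 23672) = ((-1/22787 + (½)*(1/112)) + 9896)*(-32796) = ((-1/22787 + 1/224) + 9896)*(-32796) = (22563/5104288 + 9896)*(-32796) = (50512056611/5104288)*(-32796) = -414148352153589/1276072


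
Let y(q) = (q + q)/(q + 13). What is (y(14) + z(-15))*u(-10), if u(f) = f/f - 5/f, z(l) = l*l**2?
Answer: -91097/18 ≈ -5060.9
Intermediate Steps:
z(l) = l**3
y(q) = 2*q/(13 + q) (y(q) = (2*q)/(13 + q) = 2*q/(13 + q))
u(f) = 1 - 5/f
(y(14) + z(-15))*u(-10) = (2*14/(13 + 14) + (-15)**3)*((-5 - 10)/(-10)) = (2*14/27 - 3375)*(-1/10*(-15)) = (2*14*(1/27) - 3375)*(3/2) = (28/27 - 3375)*(3/2) = -91097/27*3/2 = -91097/18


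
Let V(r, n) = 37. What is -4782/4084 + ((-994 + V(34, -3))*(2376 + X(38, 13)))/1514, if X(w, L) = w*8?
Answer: -2620429947/1545794 ≈ -1695.2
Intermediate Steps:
X(w, L) = 8*w
-4782/4084 + ((-994 + V(34, -3))*(2376 + X(38, 13)))/1514 = -4782/4084 + ((-994 + 37)*(2376 + 8*38))/1514 = -4782*1/4084 - 957*(2376 + 304)*(1/1514) = -2391/2042 - 957*2680*(1/1514) = -2391/2042 - 2564760*1/1514 = -2391/2042 - 1282380/757 = -2620429947/1545794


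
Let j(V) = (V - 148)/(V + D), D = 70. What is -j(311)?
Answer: -163/381 ≈ -0.42782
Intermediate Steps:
j(V) = (-148 + V)/(70 + V) (j(V) = (V - 148)/(V + 70) = (-148 + V)/(70 + V))
-j(311) = -(-148 + 311)/(70 + 311) = -163/381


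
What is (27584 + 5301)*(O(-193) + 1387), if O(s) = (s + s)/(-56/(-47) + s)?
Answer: 82356845419/1803 ≈ 4.5678e+7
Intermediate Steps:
O(s) = 2*s/(56/47 + s) (O(s) = (2*s)/(-56*(-1/47) + s) = (2*s)/(56/47 + s) = 2*s/(56/47 + s))
(27584 + 5301)*(O(-193) + 1387) = (27584 + 5301)*(94*(-193)/(56 + 47*(-193)) + 1387) = 32885*(94*(-193)/(56 - 9071) + 1387) = 32885*(94*(-193)/(-9015) + 1387) = 32885*(94*(-193)*(-1/9015) + 1387) = 32885*(18142/9015 + 1387) = 32885*(12521947/9015) = 82356845419/1803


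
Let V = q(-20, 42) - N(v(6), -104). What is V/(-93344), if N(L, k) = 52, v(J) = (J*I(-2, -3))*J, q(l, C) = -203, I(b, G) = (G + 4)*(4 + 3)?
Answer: 255/93344 ≈ 0.0027318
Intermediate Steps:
I(b, G) = 28 + 7*G (I(b, G) = (4 + G)*7 = 28 + 7*G)
v(J) = 7*J**2 (v(J) = (J*(28 + 7*(-3)))*J = (J*(28 - 21))*J = (J*7)*J = (7*J)*J = 7*J**2)
V = -255 (V = -203 - 1*52 = -203 - 52 = -255)
V/(-93344) = -255/(-93344) = -255*(-1/93344) = 255/93344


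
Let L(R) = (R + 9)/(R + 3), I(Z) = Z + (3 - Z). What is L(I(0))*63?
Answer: 126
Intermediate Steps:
I(Z) = 3
L(R) = (9 + R)/(3 + R)
L(I(0))*63 = ((9 + 3)/(3 + 3))*63 = (12/6)*63 = ((⅙)*12)*63 = 2*63 = 126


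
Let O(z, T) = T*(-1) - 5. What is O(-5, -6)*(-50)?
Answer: -50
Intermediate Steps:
O(z, T) = -5 - T (O(z, T) = -T - 5 = -5 - T)
O(-5, -6)*(-50) = (-5 - 1*(-6))*(-50) = (-5 + 6)*(-50) = 1*(-50) = -50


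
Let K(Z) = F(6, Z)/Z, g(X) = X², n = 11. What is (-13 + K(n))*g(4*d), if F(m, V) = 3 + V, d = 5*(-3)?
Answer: -464400/11 ≈ -42218.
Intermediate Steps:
d = -15
K(Z) = (3 + Z)/Z
(-13 + K(n))*g(4*d) = (-13 + (3 + 11)/11)*(4*(-15))² = (-13 + (1/11)*14)*(-60)² = (-13 + 14/11)*3600 = -129/11*3600 = -464400/11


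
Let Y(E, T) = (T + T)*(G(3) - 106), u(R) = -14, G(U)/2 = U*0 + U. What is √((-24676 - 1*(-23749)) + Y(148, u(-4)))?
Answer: √1873 ≈ 43.278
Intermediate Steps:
G(U) = 2*U (G(U) = 2*(U*0 + U) = 2*(0 + U) = 2*U)
Y(E, T) = -200*T (Y(E, T) = (T + T)*(2*3 - 106) = (2*T)*(6 - 106) = (2*T)*(-100) = -200*T)
√((-24676 - 1*(-23749)) + Y(148, u(-4))) = √((-24676 - 1*(-23749)) - 200*(-14)) = √((-24676 + 23749) + 2800) = √(-927 + 2800) = √1873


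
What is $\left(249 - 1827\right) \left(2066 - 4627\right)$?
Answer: $4041258$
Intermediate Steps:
$\left(249 - 1827\right) \left(2066 - 4627\right) = \left(249 - 1827\right) \left(-2561\right) = \left(-1578\right) \left(-2561\right) = 4041258$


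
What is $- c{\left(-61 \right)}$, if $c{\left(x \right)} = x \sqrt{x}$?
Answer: $61 i \sqrt{61} \approx 476.43 i$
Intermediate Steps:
$c{\left(x \right)} = x^{\frac{3}{2}}$
$- c{\left(-61 \right)} = - \left(-61\right)^{\frac{3}{2}} = - \left(-61\right) i \sqrt{61} = 61 i \sqrt{61}$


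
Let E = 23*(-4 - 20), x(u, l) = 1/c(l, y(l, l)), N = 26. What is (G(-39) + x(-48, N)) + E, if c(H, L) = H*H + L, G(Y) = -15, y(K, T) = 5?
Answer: -386126/681 ≈ -567.00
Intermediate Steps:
c(H, L) = L + H² (c(H, L) = H² + L = L + H²)
x(u, l) = 1/(5 + l²)
E = -552 (E = 23*(-24) = -552)
(G(-39) + x(-48, N)) + E = (-15 + 1/(5 + 26²)) - 552 = (-15 + 1/(5 + 676)) - 552 = (-15 + 1/681) - 552 = -10214/681 - 552 = -386126/681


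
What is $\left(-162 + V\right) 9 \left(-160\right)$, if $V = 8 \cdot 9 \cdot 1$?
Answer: $129600$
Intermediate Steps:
$V = 72$ ($V = 72 \cdot 1 = 72$)
$\left(-162 + V\right) 9 \left(-160\right) = \left(-162 + 72\right) 9 \left(-160\right) = \left(-90\right) \left(-1440\right) = 129600$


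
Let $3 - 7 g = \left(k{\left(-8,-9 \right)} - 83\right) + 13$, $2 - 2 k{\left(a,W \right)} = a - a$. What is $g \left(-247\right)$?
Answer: $- \frac{17784}{7} \approx -2540.6$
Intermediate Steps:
$k{\left(a,W \right)} = 1$ ($k{\left(a,W \right)} = 1 - \frac{a - a}{2} = 1 - 0 = 1 + 0 = 1$)
$g = \frac{72}{7}$ ($g = \frac{3}{7} - \frac{\left(1 - 83\right) + 13}{7} = \frac{3}{7} - \frac{-82 + 13}{7} = \frac{3}{7} - - \frac{69}{7} = \frac{3}{7} + \frac{69}{7} = \frac{72}{7} \approx 10.286$)
$g \left(-247\right) = \frac{72}{7} \left(-247\right) = - \frac{17784}{7}$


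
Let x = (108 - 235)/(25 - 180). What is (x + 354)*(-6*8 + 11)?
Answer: -2034889/155 ≈ -13128.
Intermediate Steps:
x = 127/155 (x = -127/(-155) = -127*(-1/155) = 127/155 ≈ 0.81936)
(x + 354)*(-6*8 + 11) = (127/155 + 354)*(-6*8 + 11) = 54997*(-48 + 11)/155 = (54997/155)*(-37) = -2034889/155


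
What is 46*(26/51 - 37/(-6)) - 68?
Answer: 4065/17 ≈ 239.12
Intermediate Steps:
46*(26/51 - 37/(-6)) - 68 = 46*(26*(1/51) - 37*(-⅙)) - 68 = 46*(26/51 + 37/6) - 68 = 46*(227/34) - 68 = 5221/17 - 68 = 4065/17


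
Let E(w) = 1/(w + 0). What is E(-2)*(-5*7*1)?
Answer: 35/2 ≈ 17.500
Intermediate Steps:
E(w) = 1/w
E(-2)*(-5*7*1) = (-5*7*1)/(-2) = -(-35)/2 = -½*(-35) = 35/2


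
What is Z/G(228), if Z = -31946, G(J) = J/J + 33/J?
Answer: -2427896/87 ≈ -27907.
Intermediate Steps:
G(J) = 1 + 33/J
Z/G(228) = -31946*228/(33 + 228) = -31946/((1/228)*261) = -31946/87/76 = -31946*76/87 = -2427896/87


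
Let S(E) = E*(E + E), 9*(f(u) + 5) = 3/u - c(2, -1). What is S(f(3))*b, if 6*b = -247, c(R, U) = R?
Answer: -522652/243 ≈ -2150.8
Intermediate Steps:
f(u) = -47/9 + 1/(3*u) (f(u) = -5 + (3/u - 1*2)/9 = -5 + (3/u - 2)/9 = -5 + (-2 + 3/u)/9 = -5 + (-2/9 + 1/(3*u)) = -47/9 + 1/(3*u))
S(E) = 2*E**2 (S(E) = E*(2*E) = 2*E**2)
b = -247/6 (b = (1/6)*(-247) = -247/6 ≈ -41.167)
S(f(3))*b = (2*((1/9)*(3 - 47*3)/3)**2)*(-247/6) = (2*((1/9)*(1/3)*(3 - 141))**2)*(-247/6) = (2*((1/9)*(1/3)*(-138))**2)*(-247/6) = (2*(-46/9)**2)*(-247/6) = (2*(2116/81))*(-247/6) = (4232/81)*(-247/6) = -522652/243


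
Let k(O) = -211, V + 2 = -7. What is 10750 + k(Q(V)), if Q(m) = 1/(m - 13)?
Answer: 10539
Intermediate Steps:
V = -9 (V = -2 - 7 = -9)
Q(m) = 1/(-13 + m)
10750 + k(Q(V)) = 10750 - 211 = 10539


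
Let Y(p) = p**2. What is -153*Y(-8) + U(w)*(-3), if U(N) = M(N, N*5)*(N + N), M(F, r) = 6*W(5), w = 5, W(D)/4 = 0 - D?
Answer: -6192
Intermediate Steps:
W(D) = -4*D (W(D) = 4*(0 - D) = 4*(-D) = -4*D)
M(F, r) = -120 (M(F, r) = 6*(-4*5) = 6*(-20) = -120)
U(N) = -240*N (U(N) = -120*(N + N) = -240*N)
-153*Y(-8) + U(w)*(-3) = -153*(-8)**2 - 240*5*(-3) = -153*64 - 1200*(-3) = -9792 + 3600 = -6192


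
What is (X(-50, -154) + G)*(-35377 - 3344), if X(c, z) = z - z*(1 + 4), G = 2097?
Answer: -105050073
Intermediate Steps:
X(c, z) = -4*z (X(c, z) = z - z*5 = z - 5*z = -4*z)
(X(-50, -154) + G)*(-35377 - 3344) = (-4*(-154) + 2097)*(-35377 - 3344) = (616 + 2097)*(-38721) = 2713*(-38721) = -105050073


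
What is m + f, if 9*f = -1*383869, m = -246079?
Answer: -2598580/9 ≈ -2.8873e+5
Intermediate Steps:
f = -383869/9 (f = (-1*383869)/9 = (⅑)*(-383869) = -383869/9 ≈ -42652.)
m + f = -246079 - 383869/9 = -2598580/9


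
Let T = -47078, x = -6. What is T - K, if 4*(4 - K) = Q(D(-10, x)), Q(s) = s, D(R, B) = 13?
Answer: -188315/4 ≈ -47079.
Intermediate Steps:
K = ¾ (K = 4 - ¼*13 = 4 - 13/4 = ¾ ≈ 0.75000)
T - K = -47078 - 1*¾ = -47078 - ¾ = -188315/4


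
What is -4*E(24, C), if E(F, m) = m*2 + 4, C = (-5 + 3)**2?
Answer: -48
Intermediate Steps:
C = 4 (C = (-2)**2 = 4)
E(F, m) = 4 + 2*m (E(F, m) = 2*m + 4 = 4 + 2*m)
-4*E(24, C) = -4*(4 + 2*4) = -4*(4 + 8) = -4*12 = -48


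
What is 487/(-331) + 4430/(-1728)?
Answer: -1153933/285984 ≈ -4.0350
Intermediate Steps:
487/(-331) + 4430/(-1728) = 487*(-1/331) + 4430*(-1/1728) = -487/331 - 2215/864 = -1153933/285984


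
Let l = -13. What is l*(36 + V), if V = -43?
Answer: 91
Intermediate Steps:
l*(36 + V) = -13*(36 - 43) = -13*(-7) = 91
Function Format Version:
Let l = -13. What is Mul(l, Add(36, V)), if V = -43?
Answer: 91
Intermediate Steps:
Mul(l, Add(36, V)) = Mul(-13, Add(36, -43)) = Mul(-13, -7) = 91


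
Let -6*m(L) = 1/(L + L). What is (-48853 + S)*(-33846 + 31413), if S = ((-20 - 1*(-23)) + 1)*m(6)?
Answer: 713156905/6 ≈ 1.1886e+8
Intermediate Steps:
m(L) = -1/(12*L) (m(L) = -1/(6*(L + L)) = -1/(2*L)/6 = -1/(12*L))
S = -1/18 (S = ((-20 - 1*(-23)) + 1)*(-1/12/6) = ((-20 + 23) + 1)*(-1/12*⅙) = (3 + 1)*(-1/72) = 4*(-1/72) = -1/18 ≈ -0.055556)
(-48853 + S)*(-33846 + 31413) = (-48853 - 1/18)*(-33846 + 31413) = -879355/18*(-2433) = 713156905/6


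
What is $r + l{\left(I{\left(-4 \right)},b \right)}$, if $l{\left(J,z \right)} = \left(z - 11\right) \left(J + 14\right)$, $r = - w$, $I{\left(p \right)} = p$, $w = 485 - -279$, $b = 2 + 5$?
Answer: $-804$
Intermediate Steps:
$b = 7$
$w = 764$ ($w = 485 + 279 = 764$)
$r = -764$ ($r = \left(-1\right) 764 = -764$)
$l{\left(J,z \right)} = \left(-11 + z\right) \left(14 + J\right)$
$r + l{\left(I{\left(-4 \right)},b \right)} = -764 - 40 = -804$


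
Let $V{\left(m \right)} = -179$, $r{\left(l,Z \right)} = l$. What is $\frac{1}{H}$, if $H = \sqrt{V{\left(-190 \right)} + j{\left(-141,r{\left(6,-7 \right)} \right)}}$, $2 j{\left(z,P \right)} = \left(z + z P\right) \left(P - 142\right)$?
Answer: $\frac{\sqrt{66937}}{66937} \approx 0.0038652$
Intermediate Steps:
$j{\left(z,P \right)} = \frac{\left(-142 + P\right) \left(z + P z\right)}{2}$ ($j{\left(z,P \right)} = \frac{\left(z + z P\right) \left(P - 142\right)}{2} = \frac{\left(z + P z\right) \left(-142 + P\right)}{2} = \frac{\left(-142 + P\right) \left(z + P z\right)}{2}$)
$H = \sqrt{66937}$ ($H = \sqrt{-179 + \frac{1}{2} \left(-141\right) \left(-142 + 6^{2} - 846\right)} = \sqrt{-179 + \frac{1}{2} \left(-141\right) \left(-142 + 36 - 846\right)} = \sqrt{-179 + \frac{1}{2} \left(-141\right) \left(-952\right)} = \sqrt{-179 + 67116} = \sqrt{66937} \approx 258.72$)
$\frac{1}{H} = \frac{1}{\sqrt{66937}} = \frac{\sqrt{66937}}{66937}$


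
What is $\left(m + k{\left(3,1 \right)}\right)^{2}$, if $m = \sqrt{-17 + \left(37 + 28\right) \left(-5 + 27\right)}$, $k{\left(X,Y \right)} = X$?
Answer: $1422 + 18 \sqrt{157} \approx 1647.5$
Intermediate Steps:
$m = 3 \sqrt{157}$ ($m = \sqrt{-17 + 65 \cdot 22} = \sqrt{-17 + 1430} = \sqrt{1413} = 3 \sqrt{157} \approx 37.59$)
$\left(m + k{\left(3,1 \right)}\right)^{2} = \left(3 \sqrt{157} + 3\right)^{2} = \left(3 + 3 \sqrt{157}\right)^{2}$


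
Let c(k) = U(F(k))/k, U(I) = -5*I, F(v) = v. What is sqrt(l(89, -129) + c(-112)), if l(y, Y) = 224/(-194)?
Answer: I*sqrt(57909)/97 ≈ 2.4809*I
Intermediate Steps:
c(k) = -5 (c(k) = (-5*k)/k = -5)
l(y, Y) = -112/97 (l(y, Y) = 224*(-1/194) = -112/97)
sqrt(l(89, -129) + c(-112)) = sqrt(-112/97 - 5) = sqrt(-597/97) = I*sqrt(57909)/97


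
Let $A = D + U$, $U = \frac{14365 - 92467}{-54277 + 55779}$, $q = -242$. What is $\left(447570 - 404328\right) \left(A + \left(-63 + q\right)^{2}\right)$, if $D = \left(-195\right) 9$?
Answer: $\frac{2962281058998}{751} \approx 3.9444 \cdot 10^{9}$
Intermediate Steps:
$U = - \frac{39051}{751}$ ($U = - \frac{78102}{1502} = \left(-78102\right) \frac{1}{1502} = - \frac{39051}{751} \approx -51.999$)
$D = -1755$
$A = - \frac{1357056}{751}$ ($A = -1755 - \frac{39051}{751} = - \frac{1357056}{751} \approx -1807.0$)
$\left(447570 - 404328\right) \left(A + \left(-63 + q\right)^{2}\right) = \left(447570 - 404328\right) \left(- \frac{1357056}{751} + \left(-63 - 242\right)^{2}\right) = 43242 \left(- \frac{1357056}{751} + \left(-305\right)^{2}\right) = 43242 \left(- \frac{1357056}{751} + 93025\right) = 43242 \cdot \frac{68504719}{751} = \frac{2962281058998}{751}$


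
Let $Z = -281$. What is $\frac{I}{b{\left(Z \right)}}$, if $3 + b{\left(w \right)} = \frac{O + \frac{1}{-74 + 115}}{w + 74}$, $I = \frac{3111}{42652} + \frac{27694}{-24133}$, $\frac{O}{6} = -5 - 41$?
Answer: $\frac{853427046825}{1323706440776} \approx 0.64472$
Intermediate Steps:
$O = -276$ ($O = 6 \left(-5 - 41\right) = 6 \left(-46\right) = -276$)
$I = - \frac{1106126725}{1029320716}$ ($I = 3111 \cdot \frac{1}{42652} + 27694 \left(- \frac{1}{24133}\right) = \frac{3111}{42652} - \frac{27694}{24133} = - \frac{1106126725}{1029320716} \approx -1.0746$)
$b{\left(w \right)} = -3 - \frac{11315}{41 \left(74 + w\right)}$ ($b{\left(w \right)} = -3 + \frac{-276 + \frac{1}{-74 + 115}}{w + 74} = -3 + \frac{-276 + \frac{1}{41}}{74 + w} = -3 - \frac{11315}{41 \left(74 + w\right)}$)
$\frac{I}{b{\left(Z \right)}} = - \frac{1106126725}{1029320716 \frac{-20417 - -34563}{41 \left(74 - 281\right)}} = - \frac{1106126725}{1029320716 \frac{-20417 + 34563}{41 \left(-207\right)}} = - \frac{1106126725}{1029320716 \cdot \frac{1}{41} \left(- \frac{1}{207}\right) 14146} = - \frac{1106126725}{1029320716 \left(- \frac{14146}{8487}\right)} = \left(- \frac{1106126725}{1029320716}\right) \left(- \frac{8487}{14146}\right) = \frac{853427046825}{1323706440776}$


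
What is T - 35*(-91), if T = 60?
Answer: 3245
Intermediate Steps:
T - 35*(-91) = 60 - 35*(-91) = 60 + 3185 = 3245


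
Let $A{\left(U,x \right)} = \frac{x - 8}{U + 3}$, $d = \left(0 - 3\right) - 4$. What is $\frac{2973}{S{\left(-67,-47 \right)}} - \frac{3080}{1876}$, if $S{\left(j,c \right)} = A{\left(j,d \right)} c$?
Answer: $- \frac{4275258}{15745} \approx -271.53$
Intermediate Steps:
$d = -7$ ($d = -3 - 4 = -7$)
$A{\left(U,x \right)} = \frac{-8 + x}{3 + U}$
$S{\left(j,c \right)} = - \frac{15 c}{3 + j}$ ($S{\left(j,c \right)} = \frac{-8 - 7}{3 + j} c = \frac{1}{3 + j} \left(-15\right) c = - \frac{15}{3 + j} c = - \frac{15 c}{3 + j}$)
$\frac{2973}{S{\left(-67,-47 \right)}} - \frac{3080}{1876} = \frac{2973}{\left(-15\right) \left(-47\right) \frac{1}{3 - 67}} - \frac{3080}{1876} = \frac{2973}{\left(-15\right) \left(-47\right) \frac{1}{-64}} - \frac{110}{67} = \frac{2973}{\left(-15\right) \left(-47\right) \left(- \frac{1}{64}\right)} - \frac{110}{67} = \frac{2973}{- \frac{705}{64}} - \frac{110}{67} = 2973 \left(- \frac{64}{705}\right) - \frac{110}{67} = - \frac{63424}{235} - \frac{110}{67} = - \frac{4275258}{15745}$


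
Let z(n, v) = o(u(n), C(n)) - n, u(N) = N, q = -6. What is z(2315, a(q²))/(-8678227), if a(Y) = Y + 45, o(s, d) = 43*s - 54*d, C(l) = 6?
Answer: -96906/8678227 ≈ -0.011167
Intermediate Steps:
o(s, d) = -54*d + 43*s
a(Y) = 45 + Y
z(n, v) = -324 + 42*n (z(n, v) = (-54*6 + 43*n) - n = (-324 + 43*n) - n = -324 + 42*n)
z(2315, a(q²))/(-8678227) = (-324 + 42*2315)/(-8678227) = (-324 + 97230)*(-1/8678227) = 96906*(-1/8678227) = -96906/8678227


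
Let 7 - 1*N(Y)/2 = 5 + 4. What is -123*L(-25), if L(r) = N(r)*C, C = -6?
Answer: -2952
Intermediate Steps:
N(Y) = -4 (N(Y) = 14 - 2*(5 + 4) = 14 - 2*9 = 14 - 18 = -4)
L(r) = 24 (L(r) = -4*(-6) = 24)
-123*L(-25) = -123*24 = -2952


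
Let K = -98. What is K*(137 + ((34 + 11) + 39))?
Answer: -21658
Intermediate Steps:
K*(137 + ((34 + 11) + 39)) = -98*(137 + ((34 + 11) + 39)) = -98*(137 + (45 + 39)) = -98*(137 + 84) = -98*221 = -21658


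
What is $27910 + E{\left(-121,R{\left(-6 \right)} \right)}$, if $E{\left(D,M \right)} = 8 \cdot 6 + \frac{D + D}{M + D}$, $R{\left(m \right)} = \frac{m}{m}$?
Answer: $\frac{1677601}{60} \approx 27960.0$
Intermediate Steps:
$R{\left(m \right)} = 1$
$E{\left(D,M \right)} = 48 + \frac{2 D}{D + M}$
$27910 + E{\left(-121,R{\left(-6 \right)} \right)} = 27910 + \frac{2 \left(24 \cdot 1 + 25 \left(-121\right)\right)}{-121 + 1} = 27910 + \frac{2 \left(24 - 3025\right)}{-120} = 27910 + 2 \left(- \frac{1}{120}\right) \left(-3001\right) = 27910 + \frac{3001}{60} = \frac{1677601}{60}$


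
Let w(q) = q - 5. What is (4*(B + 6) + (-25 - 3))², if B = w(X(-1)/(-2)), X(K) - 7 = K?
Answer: 1296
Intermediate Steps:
X(K) = 7 + K
w(q) = -5 + q
B = -8 (B = -5 + (7 - 1)/(-2) = -5 + 6*(-½) = -5 - 3 = -8)
(4*(B + 6) + (-25 - 3))² = (4*(-8 + 6) + (-25 - 3))² = (4*(-2) - 28)² = (-8 - 28)² = (-36)² = 1296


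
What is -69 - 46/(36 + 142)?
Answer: -6164/89 ≈ -69.258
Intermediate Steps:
-69 - 46/(36 + 142) = -69 - 46/178 = -69 + (1/178)*(-46) = -69 - 23/89 = -6164/89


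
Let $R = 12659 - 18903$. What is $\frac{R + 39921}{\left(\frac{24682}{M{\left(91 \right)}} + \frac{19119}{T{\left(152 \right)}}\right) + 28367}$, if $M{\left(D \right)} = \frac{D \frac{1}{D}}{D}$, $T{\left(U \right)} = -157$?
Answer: $\frac{755327}{51009462} \approx 0.014808$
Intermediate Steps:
$M{\left(D \right)} = \frac{1}{D}$ ($M{\left(D \right)} = 1 \frac{1}{D} = \frac{1}{D}$)
$R = -6244$
$\frac{R + 39921}{\left(\frac{24682}{M{\left(91 \right)}} + \frac{19119}{T{\left(152 \right)}}\right) + 28367} = \frac{-6244 + 39921}{\left(\frac{24682}{\frac{1}{91}} + \frac{19119}{-157}\right) + 28367} = \frac{33677}{\left(24682 \frac{1}{\frac{1}{91}} + 19119 \left(- \frac{1}{157}\right)\right) + 28367} = \frac{33677}{\left(24682 \cdot 91 - \frac{19119}{157}\right) + 28367} = \frac{33677}{\left(2246062 - \frac{19119}{157}\right) + 28367} = \frac{33677}{\frac{352612615}{157} + 28367} = \frac{33677}{\frac{357066234}{157}} = 33677 \cdot \frac{157}{357066234} = \frac{755327}{51009462}$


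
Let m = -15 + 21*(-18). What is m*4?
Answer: -1572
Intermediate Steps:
m = -393 (m = -15 - 378 = -393)
m*4 = -393*4 = -1572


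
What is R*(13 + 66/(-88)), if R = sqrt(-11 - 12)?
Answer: 49*I*sqrt(23)/4 ≈ 58.749*I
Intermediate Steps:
R = I*sqrt(23) (R = sqrt(-23) = I*sqrt(23) ≈ 4.7958*I)
R*(13 + 66/(-88)) = (I*sqrt(23))*(13 + 66/(-88)) = (I*sqrt(23))*(13 + 66*(-1/88)) = (I*sqrt(23))*(13 - 3/4) = (I*sqrt(23))*(49/4) = 49*I*sqrt(23)/4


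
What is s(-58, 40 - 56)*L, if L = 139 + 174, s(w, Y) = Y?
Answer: -5008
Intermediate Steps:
L = 313
s(-58, 40 - 56)*L = (40 - 56)*313 = -16*313 = -5008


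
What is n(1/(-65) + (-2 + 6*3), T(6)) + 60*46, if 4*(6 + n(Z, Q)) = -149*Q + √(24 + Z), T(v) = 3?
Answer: 10569/4 + √168935/260 ≈ 2643.8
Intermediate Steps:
n(Z, Q) = -6 - 149*Q/4 + √(24 + Z)/4 (n(Z, Q) = -6 + (-149*Q + √(24 + Z))/4 = -6 + (√(24 + Z) - 149*Q)/4 = -6 + (-149*Q/4 + √(24 + Z)/4) = -6 - 149*Q/4 + √(24 + Z)/4)
n(1/(-65) + (-2 + 6*3), T(6)) + 60*46 = (-6 - 149/4*3 + √(24 + (1/(-65) + (-2 + 6*3)))/4) + 60*46 = (-6 - 447/4 + √(24 + (-1/65 + (-2 + 18)))/4) + 2760 = (-6 - 447/4 + √(24 + (-1/65 + 16))/4) + 2760 = (-6 - 447/4 + √(24 + 1039/65)/4) + 2760 = (-6 - 447/4 + √(2599/65)/4) + 2760 = (-6 - 447/4 + (√168935/65)/4) + 2760 = (-6 - 447/4 + √168935/260) + 2760 = (-471/4 + √168935/260) + 2760 = 10569/4 + √168935/260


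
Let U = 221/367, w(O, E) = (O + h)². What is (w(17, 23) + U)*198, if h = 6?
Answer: 38484072/367 ≈ 1.0486e+5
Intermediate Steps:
w(O, E) = (6 + O)² (w(O, E) = (O + 6)² = (6 + O)²)
U = 221/367 (U = 221*(1/367) = 221/367 ≈ 0.60218)
(w(17, 23) + U)*198 = ((6 + 17)² + 221/367)*198 = (23² + 221/367)*198 = (529 + 221/367)*198 = (194364/367)*198 = 38484072/367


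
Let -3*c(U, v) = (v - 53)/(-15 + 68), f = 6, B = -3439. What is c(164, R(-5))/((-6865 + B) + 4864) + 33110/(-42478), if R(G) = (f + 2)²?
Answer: -14319179171/18370885440 ≈ -0.77945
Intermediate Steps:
R(G) = 64 (R(G) = (6 + 2)² = 8² = 64)
c(U, v) = ⅓ - v/159 (c(U, v) = -(v - 53)/(3*(-15 + 68)) = -(-53 + v)/(3*53) = -(-1 + v/53)/3 = ⅓ - v/159)
c(164, R(-5))/((-6865 + B) + 4864) + 33110/(-42478) = (⅓ - 1/159*64)/((-6865 - 3439) + 4864) + 33110/(-42478) = (⅓ - 64/159)/(-10304 + 4864) + 33110*(-1/42478) = -11/159/(-5440) - 16555/21239 = -11/159*(-1/5440) - 16555/21239 = 11/864960 - 16555/21239 = -14319179171/18370885440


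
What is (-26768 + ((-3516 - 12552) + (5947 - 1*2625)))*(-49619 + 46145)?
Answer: 137271636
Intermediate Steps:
(-26768 + ((-3516 - 12552) + (5947 - 1*2625)))*(-49619 + 46145) = (-26768 + (-16068 + (5947 - 2625)))*(-3474) = (-26768 + (-16068 + 3322))*(-3474) = (-26768 - 12746)*(-3474) = -39514*(-3474) = 137271636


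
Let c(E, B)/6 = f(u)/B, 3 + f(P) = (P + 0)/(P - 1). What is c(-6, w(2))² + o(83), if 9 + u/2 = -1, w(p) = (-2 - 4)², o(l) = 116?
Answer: 1843465/15876 ≈ 116.12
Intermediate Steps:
w(p) = 36 (w(p) = (-6)² = 36)
u = -20 (u = -18 + 2*(-1) = -18 - 2 = -20)
f(P) = -3 + P/(-1 + P) (f(P) = -3 + (P + 0)/(P - 1) = -3 + P/(-1 + P))
c(E, B) = -86/(7*B) (c(E, B) = 6*(((3 - 2*(-20))/(-1 - 20))/B) = 6*(((3 + 40)/(-21))/B) = 6*((-1/21*43)/B) = 6*(-43/(21*B)) = -86/(7*B))
c(-6, w(2))² + o(83) = (-86/7/36)² + 116 = (-86/7*1/36)² + 116 = (-43/126)² + 116 = 1849/15876 + 116 = 1843465/15876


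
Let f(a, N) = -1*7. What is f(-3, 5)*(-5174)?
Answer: 36218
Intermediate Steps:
f(a, N) = -7
f(-3, 5)*(-5174) = -7*(-5174) = 36218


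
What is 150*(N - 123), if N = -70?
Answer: -28950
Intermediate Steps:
150*(N - 123) = 150*(-70 - 123) = 150*(-193) = -28950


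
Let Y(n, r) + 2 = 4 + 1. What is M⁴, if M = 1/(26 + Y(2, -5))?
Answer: 1/707281 ≈ 1.4139e-6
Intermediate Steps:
Y(n, r) = 3 (Y(n, r) = -2 + (4 + 1) = -2 + 5 = 3)
M = 1/29 (M = 1/(26 + 3) = 1/29 ≈ 0.034483)
M⁴ = (1/29)⁴ = 1/707281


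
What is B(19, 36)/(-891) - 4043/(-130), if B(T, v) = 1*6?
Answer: 92347/2970 ≈ 31.093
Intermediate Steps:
B(T, v) = 6
B(19, 36)/(-891) - 4043/(-130) = 6/(-891) - 4043/(-130) = 6*(-1/891) - 4043*(-1/130) = -2/297 + 311/10 = 92347/2970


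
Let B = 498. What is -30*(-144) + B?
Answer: 4818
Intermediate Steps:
-30*(-144) + B = -30*(-144) + 498 = 4320 + 498 = 4818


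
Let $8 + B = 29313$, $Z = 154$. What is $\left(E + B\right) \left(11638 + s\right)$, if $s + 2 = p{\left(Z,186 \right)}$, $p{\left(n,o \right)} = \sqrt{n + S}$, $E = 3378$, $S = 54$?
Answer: $380299388 + 130732 \sqrt{13} \approx 3.8077 \cdot 10^{8}$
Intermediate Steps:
$B = 29305$ ($B = -8 + 29313 = 29305$)
$p{\left(n,o \right)} = \sqrt{54 + n}$ ($p{\left(n,o \right)} = \sqrt{n + 54} = \sqrt{54 + n}$)
$s = -2 + 4 \sqrt{13}$ ($s = -2 + \sqrt{54 + 154} = -2 + \sqrt{208} = -2 + 4 \sqrt{13} \approx 12.422$)
$\left(E + B\right) \left(11638 + s\right) = \left(3378 + 29305\right) \left(11638 - \left(2 - 4 \sqrt{13}\right)\right) = 32683 \left(11636 + 4 \sqrt{13}\right) = 380299388 + 130732 \sqrt{13}$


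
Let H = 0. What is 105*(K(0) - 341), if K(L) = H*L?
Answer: -35805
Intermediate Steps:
K(L) = 0 (K(L) = 0*L = 0)
105*(K(0) - 341) = 105*(0 - 341) = 105*(-341) = -35805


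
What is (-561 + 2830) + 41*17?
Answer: 2966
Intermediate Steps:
(-561 + 2830) + 41*17 = 2269 + 697 = 2966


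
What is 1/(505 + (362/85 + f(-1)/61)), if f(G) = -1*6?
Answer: 5185/2639997 ≈ 0.0019640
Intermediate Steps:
f(G) = -6
1/(505 + (362/85 + f(-1)/61)) = 1/(505 + (362/85 - 6/61)) = 1/(505 + 21572/5185) = 1/(2639997/5185) = 5185/2639997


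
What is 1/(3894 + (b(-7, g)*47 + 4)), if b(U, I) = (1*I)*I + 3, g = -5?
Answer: 1/5214 ≈ 0.00019179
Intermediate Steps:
b(U, I) = 3 + I² (b(U, I) = I*I + 3 = I² + 3 = 3 + I²)
1/(3894 + (b(-7, g)*47 + 4)) = 1/(3894 + ((3 + (-5)²)*47 + 4)) = 1/(3894 + ((3 + 25)*47 + 4)) = 1/(3894 + (28*47 + 4)) = 1/(3894 + (1316 + 4)) = 1/(3894 + 1320) = 1/5214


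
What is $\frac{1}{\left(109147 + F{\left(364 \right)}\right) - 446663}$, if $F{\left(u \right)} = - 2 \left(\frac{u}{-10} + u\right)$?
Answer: $- \frac{5}{1690856} \approx -2.9571 \cdot 10^{-6}$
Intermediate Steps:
$F{\left(u \right)} = - \frac{9 u}{5}$ ($F{\left(u \right)} = - 2 \left(u \left(- \frac{1}{10}\right) + u\right) = - 2 \left(- \frac{u}{10} + u\right) = - 2 \frac{9 u}{10} = - \frac{9 u}{5}$)
$\frac{1}{\left(109147 + F{\left(364 \right)}\right) - 446663} = \frac{1}{\left(109147 - \frac{3276}{5}\right) - 446663} = \frac{1}{\frac{542459}{5} - 446663} = \frac{1}{- \frac{1690856}{5}} = - \frac{5}{1690856}$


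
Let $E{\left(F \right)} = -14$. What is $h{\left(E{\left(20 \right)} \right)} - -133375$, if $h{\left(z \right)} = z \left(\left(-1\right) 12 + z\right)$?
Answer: $133739$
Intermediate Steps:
$h{\left(z \right)} = z \left(-12 + z\right)$
$h{\left(E{\left(20 \right)} \right)} - -133375 = - 14 \left(-12 - 14\right) - -133375 = \left(-14\right) \left(-26\right) + 133375 = 364 + 133375 = 133739$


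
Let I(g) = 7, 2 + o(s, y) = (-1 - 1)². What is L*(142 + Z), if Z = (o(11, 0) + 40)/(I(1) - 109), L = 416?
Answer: 1001312/17 ≈ 58901.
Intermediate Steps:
o(s, y) = 2 (o(s, y) = -2 + (-1 - 1)² = -2 + (-2)² = -2 + 4 = 2)
Z = -7/17 (Z = (2 + 40)/(7 - 109) = 42/(-102) = 42*(-1/102) = -7/17 ≈ -0.41176)
L*(142 + Z) = 416*(142 - 7/17) = 416*(2407/17) = 1001312/17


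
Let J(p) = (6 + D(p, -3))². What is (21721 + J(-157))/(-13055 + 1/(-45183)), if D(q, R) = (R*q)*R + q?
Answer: -10136670501/53624006 ≈ -189.03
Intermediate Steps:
D(q, R) = q + q*R² (D(q, R) = q*R² + q = q + q*R²)
J(p) = (6 + 10*p)² (J(p) = (6 + p*(1 + (-3)²))² = (6 + p*(1 + 9))² = (6 + p*10)² = (6 + 10*p)²)
(21721 + J(-157))/(-13055 + 1/(-45183)) = (21721 + 4*(3 + 5*(-157))²)/(-13055 + 1/(-45183)) = (21721 + 4*(3 - 785)²)/(-13055 - 1/45183) = (21721 + 4*(-782)²)/(-589864066/45183) = (21721 + 4*611524)*(-45183/589864066) = (21721 + 2446096)*(-45183/589864066) = 2467817*(-45183/589864066) = -10136670501/53624006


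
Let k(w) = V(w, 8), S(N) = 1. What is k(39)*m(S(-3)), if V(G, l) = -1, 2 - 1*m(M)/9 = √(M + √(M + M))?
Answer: -18 + 9*√(1 + √2) ≈ -4.0160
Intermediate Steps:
m(M) = 18 - 9*√(M + √2*√M) (m(M) = 18 - 9*√(M + √(M + M)) = 18 - 9*√(M + √(2*M)) = 18 - 9*√(M + √2*√M))
k(w) = -1
k(39)*m(S(-3)) = -(18 - 9*√(1 + √2*√1)) = -(18 - 9*√(1 + √2*1)) = -(18 - 9*√(1 + √2)) = -18 + 9*√(1 + √2)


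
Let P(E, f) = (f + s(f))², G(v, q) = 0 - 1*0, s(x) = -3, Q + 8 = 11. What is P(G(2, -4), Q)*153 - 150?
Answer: -150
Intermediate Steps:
Q = 3 (Q = -8 + 11 = 3)
G(v, q) = 0 (G(v, q) = 0 + 0 = 0)
P(E, f) = (-3 + f)² (P(E, f) = (f - 3)² = (-3 + f)²)
P(G(2, -4), Q)*153 - 150 = (-3 + 3)²*153 - 150 = 0²*153 - 150 = 0*153 - 150 = 0 - 150 = -150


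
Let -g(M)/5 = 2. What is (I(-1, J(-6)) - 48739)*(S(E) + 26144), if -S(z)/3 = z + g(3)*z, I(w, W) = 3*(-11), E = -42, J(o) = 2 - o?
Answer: -1219787720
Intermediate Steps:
g(M) = -10 (g(M) = -5*2 = -10)
I(w, W) = -33
S(z) = 27*z (S(z) = -3*(z - 10*z) = -(-27)*z = 27*z)
(I(-1, J(-6)) - 48739)*(S(E) + 26144) = (-33 - 48739)*(27*(-42) + 26144) = -48772*(-1134 + 26144) = -48772*25010 = -1219787720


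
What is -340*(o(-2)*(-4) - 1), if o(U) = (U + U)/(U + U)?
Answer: 1700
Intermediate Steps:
o(U) = 1 (o(U) = (2*U)/((2*U)) = (2*U)*(1/(2*U)) = 1)
-340*(o(-2)*(-4) - 1) = -340*(1*(-4) - 1) = -340*(-4 - 1) = -340*(-5) = 1700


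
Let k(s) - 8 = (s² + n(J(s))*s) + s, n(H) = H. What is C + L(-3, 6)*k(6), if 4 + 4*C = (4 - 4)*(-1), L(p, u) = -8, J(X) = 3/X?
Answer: -425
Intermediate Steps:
C = -1 (C = -1 + ((4 - 4)*(-1))/4 = -1 + (0*(-1))/4 = -1 + (¼)*0 = -1 + 0 = -1)
k(s) = 11 + s + s² (k(s) = 8 + ((s² + (3/s)*s) + s) = 8 + ((s² + 3) + s) = 8 + ((3 + s²) + s) = 8 + (3 + s + s²) = 11 + s + s²)
C + L(-3, 6)*k(6) = -1 - 8*(11 + 6 + 6²) = -1 - 8*(11 + 6 + 36) = -1 - 8*53 = -1 - 424 = -425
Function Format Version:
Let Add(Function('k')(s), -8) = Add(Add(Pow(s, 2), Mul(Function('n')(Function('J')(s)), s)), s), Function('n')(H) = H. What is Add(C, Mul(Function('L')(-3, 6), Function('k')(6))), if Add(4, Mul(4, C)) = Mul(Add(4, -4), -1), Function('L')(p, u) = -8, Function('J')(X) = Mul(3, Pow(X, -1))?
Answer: -425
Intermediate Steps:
C = -1 (C = Add(-1, Mul(Rational(1, 4), Mul(Add(4, -4), -1))) = Add(-1, Mul(Rational(1, 4), Mul(0, -1))) = Add(-1, Mul(Rational(1, 4), 0)) = Add(-1, 0) = -1)
Function('k')(s) = Add(11, s, Pow(s, 2)) (Function('k')(s) = Add(8, Add(Add(Pow(s, 2), Mul(Mul(3, Pow(s, -1)), s)), s)) = Add(8, Add(Add(Pow(s, 2), 3), s)) = Add(8, Add(Add(3, Pow(s, 2)), s)) = Add(8, Add(3, s, Pow(s, 2))) = Add(11, s, Pow(s, 2)))
Add(C, Mul(Function('L')(-3, 6), Function('k')(6))) = Add(-1, Mul(-8, Add(11, 6, Pow(6, 2)))) = Add(-1, Mul(-8, Add(11, 6, 36))) = Add(-1, Mul(-8, 53)) = Add(-1, -424) = -425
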